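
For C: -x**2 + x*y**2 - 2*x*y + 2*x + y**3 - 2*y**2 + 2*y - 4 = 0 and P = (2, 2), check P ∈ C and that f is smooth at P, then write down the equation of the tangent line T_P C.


Tangent line at P: -2*x + 10*y - 16 = 0.

Step 1: f(2, 2) = 0, so P lies on C.
Step 2: partial derivatives
  f_x(x, y) = -2*x + y**2 - 2*y + 2, f_y(x, y) = 2*x*y - 2*x + 3*y**2 - 4*y + 2.
  f_x(P) = -2, f_y(P) = 10 (gradient nonzero, so P is smooth).
Step 3: tangent line at P: -2·(x − 2) + 10·(y − 2) = 0.
Expanding: -2*x + 10*y - 16 = 0.


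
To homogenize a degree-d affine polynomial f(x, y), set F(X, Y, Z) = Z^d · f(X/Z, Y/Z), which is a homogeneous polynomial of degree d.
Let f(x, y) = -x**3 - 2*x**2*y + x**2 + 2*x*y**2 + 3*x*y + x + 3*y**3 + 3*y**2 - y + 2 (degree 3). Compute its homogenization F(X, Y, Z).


F(X, Y, Z) = -X**3 - 2*X**2*Y + X**2*Z + 2*X*Y**2 + 3*X*Y*Z + X*Z**2 + 3*Y**3 + 3*Y**2*Z - Y*Z**2 + 2*Z**3

deg(f) = 3.
Substitute x = X/Z, y = Y/Z into f, then multiply by Z^3.
  monomial -1·x^3·y^0 ↦ -1·X^3·Y^0·Z^0.
  monomial -2·x^2·y^1 ↦ -2·X^2·Y^1·Z^0.
  monomial 1·x^2·y^0 ↦ 1·X^2·Y^0·Z^1.
  monomial 2·x^1·y^2 ↦ 2·X^1·Y^2·Z^0.
  monomial 3·x^1·y^1 ↦ 3·X^1·Y^1·Z^1.
  monomial 1·x^1·y^0 ↦ 1·X^1·Y^0·Z^2.
  monomial 3·x^0·y^3 ↦ 3·X^0·Y^3·Z^0.
  monomial 3·x^0·y^2 ↦ 3·X^0·Y^2·Z^1.
  monomial -1·x^0·y^1 ↦ -1·X^0·Y^1·Z^2.
  monomial 2·x^0·y^0 ↦ 2·X^0·Y^0·Z^3.
Collecting: F(X, Y, Z) = -X**3 - 2*X**2*Y + X**2*Z + 2*X*Y**2 + 3*X*Y*Z + X*Z**2 + 3*Y**3 + 3*Y**2*Z - Y*Z**2 + 2*Z**3.


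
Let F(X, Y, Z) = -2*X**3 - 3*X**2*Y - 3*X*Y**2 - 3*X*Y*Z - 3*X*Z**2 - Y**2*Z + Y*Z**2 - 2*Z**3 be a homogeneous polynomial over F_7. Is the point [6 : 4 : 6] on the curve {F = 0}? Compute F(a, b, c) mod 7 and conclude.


F(6,4,6) ≡ 2 (mod 7); P is NOT on the curve.

Evaluate F(6, 4, 6) term-by-term (mod 7).
  -2*X**3 ↦ -2·216·1·1 = -432
  -3*X**2*Y ↦ -3·36·4·1 = -432
  -3*X*Y**2 ↦ -3·6·16·1 = -288
  -3*X*Y*Z ↦ -3·6·4·6 = -432
  -3*X*Z**2 ↦ -3·6·1·36 = -648
  -Y**2*Z ↦ -1·1·16·6 = -96
  Y*Z**2 ↦ 1·1·4·36 = 144
  -2*Z**3 ↦ -2·1·1·216 = -432
Sum: F(6, 4, 6) = (-432) + (-432) + (-288) + (-432) + (-648) + (-96) + (144) + (-432) = -2616.
Reducing mod 7: -2616 ≡ 2 (mod 7).
Since F(a, b, c) ≡ 2 ≠ 0 (mod 7), P does NOT lie on the curve.


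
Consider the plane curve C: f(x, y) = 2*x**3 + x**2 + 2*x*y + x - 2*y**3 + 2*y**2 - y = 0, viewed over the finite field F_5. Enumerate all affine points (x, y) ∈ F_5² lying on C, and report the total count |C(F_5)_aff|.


Affine F_5-points: {(0, 0), (0, 2), (0, 4), (1, 1), (2, 1), (2, 2), (2, 3), (3, 3), (3, 4), (4, 1), (4, 4)}; count = 11.

For each of the 25 pairs (x, y) ∈ F_5², evaluate f(x, y) mod 5. Record the zeros.
  x = 0: [0↦0, 1↦4, 2↦0, 3↦1, 4↦0]  zeros at y ∈ {0, 2, 4}
  x = 1: [0↦4, 1↦0, 2↦3, 3↦1, 4↦2]  zeros at y ∈ {1}
  x = 2: [0↦2, 1↦0, 2↦0, 3↦0, 4↦3]  zeros at y ∈ {1, 2, 3}
  x = 3: [0↦1, 1↦1, 2↦3, 3↦0, 4↦0]  zeros at y ∈ {3, 4}
  x = 4: [0↦3, 1↦0, 2↦4, 3↦3, 4↦0]  zeros at y ∈ {1, 4}
Collecting zeros: affine points = {(0, 0), (0, 2), (0, 4), (1, 1), (2, 1), (2, 2), (2, 3), (3, 3), (3, 4), (4, 1), (4, 4)}.
Total count |C(F_5)_aff| = 11.


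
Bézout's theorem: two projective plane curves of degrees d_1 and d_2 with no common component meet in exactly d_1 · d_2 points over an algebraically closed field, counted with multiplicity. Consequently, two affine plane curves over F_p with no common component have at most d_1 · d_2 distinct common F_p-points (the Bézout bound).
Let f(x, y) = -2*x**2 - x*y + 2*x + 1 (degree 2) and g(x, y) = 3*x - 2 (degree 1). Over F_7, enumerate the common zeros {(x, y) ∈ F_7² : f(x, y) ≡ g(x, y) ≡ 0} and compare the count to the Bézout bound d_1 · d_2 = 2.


Common zeros: {(3, 1)}; count = 1; Bézout bound = 2.

deg(f) = 2, deg(g) = 1, so Bézout bound = 2.
Scan x ∈ F_7. For each x, list the y ∈ F_7 with f(x, y) ≡ 0 and those with g(x, y) ≡ 0 (mod 7); the common zeros in that column are the intersection.
  x = 0: f ≡ 0 at y ∈ ∅; g ≡ 0 at y ∈ ∅; common: ∅.
  x = 1: f ≡ 0 at y ∈ {1}; g ≡ 0 at y ∈ ∅; common: ∅.
  x = 2: f ≡ 0 at y ∈ {2}; g ≡ 0 at y ∈ ∅; common: ∅.
  x = 3: f ≡ 0 at y ∈ {1}; g ≡ 0 at y ∈ {0, 1, 2, 3, 4, 5, 6}; common: {1}.
  x = 4: f ≡ 0 at y ∈ {3}; g ≡ 0 at y ∈ ∅; common: ∅.
  x = 5: f ≡ 0 at y ∈ {2}; g ≡ 0 at y ∈ ∅; common: ∅.
  x = 6: f ≡ 0 at y ∈ {3}; g ≡ 0 at y ∈ ∅; common: ∅.
Collecting: common zeros = {(3, 1)}, so the count is 1.
Comparison with the Bézout bound: 1 ≤ 2 = deg(f)·deg(g), as expected for curves with no common component (the affine F_7-count falls short of the bound because intersections may lie at infinity, over extension fields, or carry multiplicity).


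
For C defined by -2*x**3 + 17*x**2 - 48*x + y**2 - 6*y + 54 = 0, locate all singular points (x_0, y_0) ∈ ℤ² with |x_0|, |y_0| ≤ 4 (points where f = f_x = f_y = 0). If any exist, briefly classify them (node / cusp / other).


Singular points: {(3, 3)}; classification: node.

Compute partial derivatives:
  f_x = -6*x**2 + 34*x - 48.
  f_y = 2*y - 6.
Scan x_0 ∈ {−4, ..., 4}. For each x_0, f_y(x_0, y) is a polynomial in y; find its integer roots y ∈ {−4, ..., 4}, then test f_x and f at those candidates.
  x = -4: f_y(-4, y) = 2*y - 6; vanishes at y ∈ {3}. (-4, 3): f_x = -280 ≠ 0.
  x = -3: f_y(-3, y) = 2*y - 6; vanishes at y ∈ {3}. (-3, 3): f_x = -204 ≠ 0.
  x = -2: f_y(-2, y) = 2*y - 6; vanishes at y ∈ {3}. (-2, 3): f_x = -140 ≠ 0.
  x = -1: f_y(-1, y) = 2*y - 6; vanishes at y ∈ {3}. (-1, 3): f_x = -88 ≠ 0.
  x = 0: f_y(0, y) = 2*y - 6; vanishes at y ∈ {3}. (0, 3): f_x = -48 ≠ 0.
  x = 1: f_y(1, y) = 2*y - 6; vanishes at y ∈ {3}. (1, 3): f_x = -20 ≠ 0.
  x = 2: f_y(2, y) = 2*y - 6; vanishes at y ∈ {3}. (2, 3): f_x = -4 ≠ 0.
  x = 3: f_y(3, y) = 2*y - 6; vanishes at y ∈ {3}. (3, 3): f_x = 0, f = 0 — SINGULAR.
  x = 4: f_y(4, y) = 2*y - 6; vanishes at y ∈ {3}. (4, 3): f_x = -8 ≠ 0.
Only singular point on the grid: (3, 3).
Classify: substitute x = 3 + u, y = 3 + v and expand: f = -2*u**3 - u**2 + v**2.
No constant or linear terms (consistent with a singular point). Quadratic part: -u**2 + v**2. Cubic part: -2*u**3.
The quadratic part v**2 - u**2 = (v − u)(v + u) splits into two distinct linear factors, so there are two distinct tangent lines y − 3 = ±(x − 3) — this is a node (ordinary double point).
Classification: node.


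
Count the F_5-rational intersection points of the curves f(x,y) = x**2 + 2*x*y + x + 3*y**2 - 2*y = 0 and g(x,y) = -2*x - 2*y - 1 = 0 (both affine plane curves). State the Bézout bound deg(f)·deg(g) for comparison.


Common zeros: {(1, 1), (4, 3)}; count = 2; Bézout bound = 2.

deg(f) = 2, deg(g) = 1, so Bézout bound = 2.
Scan x ∈ F_5. For each x, list the y ∈ F_5 with f(x, y) ≡ 0 and those with g(x, y) ≡ 0 (mod 5); the common zeros in that column are the intersection.
  x = 0: f ≡ 0 at y ∈ {0, 4}; g ≡ 0 at y ∈ {2}; common: ∅.
  x = 1: f ≡ 0 at y ∈ {1, 4}; g ≡ 0 at y ∈ {1}; common: {1}.
  x = 2: f ≡ 0 at y ∈ ∅; g ≡ 0 at y ∈ {0}; common: ∅.
  x = 3: f ≡ 0 at y ∈ ∅; g ≡ 0 at y ∈ {4}; common: ∅.
  x = 4: f ≡ 0 at y ∈ {0, 3}; g ≡ 0 at y ∈ {3}; common: {3}.
Collecting: common zeros = {(1, 1), (4, 3)}, so the count is 2.
Comparison with the Bézout bound: 2 ≤ 2 = deg(f)·deg(g), as expected for curves with no common component (the bound is attained).


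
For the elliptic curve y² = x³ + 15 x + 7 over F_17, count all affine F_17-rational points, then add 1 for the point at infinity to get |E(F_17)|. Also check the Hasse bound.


Affine points = {(7, 8), (7, 9), (9, 2), (9, 15), (10, 1), (10, 16), (13, 6), (13, 11), (16, 5), (16, 12)}; affine count = 10; |E(F_17)| = 11.

Discriminant check: Δ ∝ 4a³ + 27b² = 4·15³ + 27·7² = 4·3375 + 27·49 ≡ 16 (mod 17). Nonzero ⇒ E is nonsingular.
For each x ∈ F_17, compute rhs = x³ + 15·x + 7 mod 17, then count y ∈ F_17 with y² ≡ rhs.
  x = 0: rhs = 7, matching y values: none (0 points).
  x = 1: rhs = 6, matching y values: none (0 points).
  x = 2: rhs = 11, matching y values: none (0 points).
  x = 3: rhs = 11, matching y values: none (0 points).
  x = 4: rhs = 12, matching y values: none (0 points).
  x = 5: rhs = 3, matching y values: none (0 points).
  x = 6: rhs = 7, matching y values: none (0 points).
  x = 7: rhs = 13, matching y values: 8, 9 (2 points).
  x = 8: rhs = 10, matching y values: none (0 points).
  x = 9: rhs = 4, matching y values: 2, 15 (2 points).
  x = 10: rhs = 1, matching y values: 1, 16 (2 points).
  x = 11: rhs = 7, matching y values: none (0 points).
  x = 12: rhs = 11, matching y values: none (0 points).
  x = 13: rhs = 2, matching y values: 6, 11 (2 points).
  x = 14: rhs = 3, matching y values: none (0 points).
  x = 15: rhs = 3, matching y values: none (0 points).
  x = 16: rhs = 8, matching y values: 5, 12 (2 points).
Total affine count: 10.
Full point count |E(F_17)| = 10 + 1 = 11.
Hasse bound: |11 − (17+1)| = |-7| = 7 ≤ 2√17 ≈ 8.2462 ✓.


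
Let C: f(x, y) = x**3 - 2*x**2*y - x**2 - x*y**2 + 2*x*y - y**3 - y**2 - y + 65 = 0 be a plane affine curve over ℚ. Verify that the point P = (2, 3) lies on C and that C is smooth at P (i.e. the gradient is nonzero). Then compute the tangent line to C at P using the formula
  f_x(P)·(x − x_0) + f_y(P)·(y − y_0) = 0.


Tangent line at P: -19*x - 50*y + 188 = 0.

Step 1: f(2, 3) = 0, so P lies on C.
Step 2: partial derivatives
  f_x(x, y) = 3*x**2 - 4*x*y - 2*x - y**2 + 2*y, f_y(x, y) = -2*x**2 - 2*x*y + 2*x - 3*y**2 - 2*y - 1.
  f_x(P) = -19, f_y(P) = -50 (gradient nonzero, so P is smooth).
Step 3: tangent line at P: -19·(x − 2) + -50·(y − 3) = 0.
Expanding: -19*x - 50*y + 188 = 0.


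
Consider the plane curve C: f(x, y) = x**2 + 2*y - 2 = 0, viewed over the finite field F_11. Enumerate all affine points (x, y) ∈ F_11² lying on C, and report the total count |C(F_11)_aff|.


Affine F_11-points: {(0, 1), (1, 6), (2, 10), (3, 2), (4, 4), (5, 5), (6, 5), (7, 4), (8, 2), (9, 10), (10, 6)}; count = 11.

For each of the 121 pairs (x, y) ∈ F_11², evaluate f(x, y) mod 11. Record the zeros.
  x = 0: [0↦9, 1↦0, 2↦2, 3↦4, 4↦6, 5↦8, 6↦10, 7↦1, 8↦3, 9↦5, 10↦7]  zeros at y ∈ {1}
  x = 1: [0↦10, 1↦1, 2↦3, 3↦5, 4↦7, 5↦9, 6↦0, 7↦2, 8↦4, 9↦6, 10↦8]  zeros at y ∈ {6}
  x = 2: [0↦2, 1↦4, 2↦6, 3↦8, 4↦10, 5↦1, 6↦3, 7↦5, 8↦7, 9↦9, 10↦0]  zeros at y ∈ {10}
  x = 3: [0↦7, 1↦9, 2↦0, 3↦2, 4↦4, 5↦6, 6↦8, 7↦10, 8↦1, 9↦3, 10↦5]  zeros at y ∈ {2}
  x = 4: [0↦3, 1↦5, 2↦7, 3↦9, 4↦0, 5↦2, 6↦4, 7↦6, 8↦8, 9↦10, 10↦1]  zeros at y ∈ {4}
  x = 5: [0↦1, 1↦3, 2↦5, 3↦7, 4↦9, 5↦0, 6↦2, 7↦4, 8↦6, 9↦8, 10↦10]  zeros at y ∈ {5}
  x = 6: [0↦1, 1↦3, 2↦5, 3↦7, 4↦9, 5↦0, 6↦2, 7↦4, 8↦6, 9↦8, 10↦10]  zeros at y ∈ {5}
  x = 7: [0↦3, 1↦5, 2↦7, 3↦9, 4↦0, 5↦2, 6↦4, 7↦6, 8↦8, 9↦10, 10↦1]  zeros at y ∈ {4}
  x = 8: [0↦7, 1↦9, 2↦0, 3↦2, 4↦4, 5↦6, 6↦8, 7↦10, 8↦1, 9↦3, 10↦5]  zeros at y ∈ {2}
  x = 9: [0↦2, 1↦4, 2↦6, 3↦8, 4↦10, 5↦1, 6↦3, 7↦5, 8↦7, 9↦9, 10↦0]  zeros at y ∈ {10}
  x = 10: [0↦10, 1↦1, 2↦3, 3↦5, 4↦7, 5↦9, 6↦0, 7↦2, 8↦4, 9↦6, 10↦8]  zeros at y ∈ {6}
Collecting zeros: affine points = {(0, 1), (1, 6), (2, 10), (3, 2), (4, 4), (5, 5), (6, 5), (7, 4), (8, 2), (9, 10), (10, 6)}.
Total count |C(F_11)_aff| = 11.


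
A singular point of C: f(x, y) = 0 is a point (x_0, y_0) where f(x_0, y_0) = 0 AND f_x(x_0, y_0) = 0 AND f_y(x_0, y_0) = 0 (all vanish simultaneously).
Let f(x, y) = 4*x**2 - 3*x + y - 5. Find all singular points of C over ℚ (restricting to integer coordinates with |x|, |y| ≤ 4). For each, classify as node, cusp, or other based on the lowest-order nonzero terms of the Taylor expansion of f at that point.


No singular points in the scanned grid; C is smooth there.

Compute partial derivatives:
  f_x = 8*x - 3.
  f_y = 1.
f_y = 1 is a nonzero constant, so f_y never vanishes: no point (x, y) can satisfy f = f_x = f_y = 0. In particular no (x, y) ∈ {−4, ..., 4}² is singular; the curve is smooth.


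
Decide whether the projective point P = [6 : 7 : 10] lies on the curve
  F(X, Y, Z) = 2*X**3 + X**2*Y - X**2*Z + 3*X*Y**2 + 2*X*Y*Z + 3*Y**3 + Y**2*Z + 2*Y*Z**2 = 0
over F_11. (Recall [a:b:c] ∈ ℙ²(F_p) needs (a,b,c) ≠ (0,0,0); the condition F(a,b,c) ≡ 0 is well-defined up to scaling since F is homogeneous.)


F(6,7,10) ≡ 4 (mod 11); P is NOT on the curve.

Evaluate F(6, 7, 10) term-by-term (mod 11).
  2*X**3 ↦ 2·216·1·1 = 432
  X**2*Y ↦ 1·36·7·1 = 252
  -X**2*Z ↦ -1·36·1·10 = -360
  3*X*Y**2 ↦ 3·6·49·1 = 882
  2*X*Y*Z ↦ 2·6·7·10 = 840
  3*Y**3 ↦ 3·1·343·1 = 1029
  Y**2*Z ↦ 1·1·49·10 = 490
  2*Y*Z**2 ↦ 2·1·7·100 = 1400
Sum: F(6, 7, 10) = (432) + (252) + (-360) + (882) + (840) + (1029) + (490) + (1400) = 4965.
Reducing mod 11: 4965 ≡ 4 (mod 11).
Since F(a, b, c) ≡ 4 ≠ 0 (mod 11), P does NOT lie on the curve.


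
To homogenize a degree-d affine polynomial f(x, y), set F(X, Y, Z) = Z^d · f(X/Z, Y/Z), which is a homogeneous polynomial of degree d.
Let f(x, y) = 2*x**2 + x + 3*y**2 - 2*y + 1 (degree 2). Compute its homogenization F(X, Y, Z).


F(X, Y, Z) = 2*X**2 + X*Z + 3*Y**2 - 2*Y*Z + Z**2

deg(f) = 2.
Substitute x = X/Z, y = Y/Z into f, then multiply by Z^2.
  monomial 2·x^2·y^0 ↦ 2·X^2·Y^0·Z^0.
  monomial 1·x^1·y^0 ↦ 1·X^1·Y^0·Z^1.
  monomial 3·x^0·y^2 ↦ 3·X^0·Y^2·Z^0.
  monomial -2·x^0·y^1 ↦ -2·X^0·Y^1·Z^1.
  monomial 1·x^0·y^0 ↦ 1·X^0·Y^0·Z^2.
Collecting: F(X, Y, Z) = 2*X**2 + X*Z + 3*Y**2 - 2*Y*Z + Z**2.


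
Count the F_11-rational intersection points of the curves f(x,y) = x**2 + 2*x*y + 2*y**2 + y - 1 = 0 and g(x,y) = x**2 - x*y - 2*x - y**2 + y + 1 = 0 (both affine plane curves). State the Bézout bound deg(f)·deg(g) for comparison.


Common zeros: {(1, 0), (8, 5)}; count = 2; Bézout bound = 4.

deg(f) = 2, deg(g) = 2, so Bézout bound = 4.
Scan x ∈ F_11. For each x, list the y ∈ F_11 with f(x, y) ≡ 0 and those with g(x, y) ≡ 0 (mod 11); the common zeros in that column are the intersection.
  x = 0: f ≡ 0 at y ∈ {6, 10}; g ≡ 0 at y ∈ {4, 8}; common: ∅.
  x = 1: f ≡ 0 at y ∈ {0, 4}; g ≡ 0 at y ∈ {0}; common: {0}.
  x = 2: f ≡ 0 at y ∈ {4, 10}; g ≡ 0 at y ∈ {3, 7}; common: ∅.
  x = 3: f ≡ 0 at y ∈ ∅; g ≡ 0 at y ∈ {3, 6}; common: ∅.
  x = 4: f ≡ 0 at y ∈ {5, 7}; g ≡ 0 at y ∈ {9, 10}; common: ∅.
  x = 5: f ≡ 0 at y ∈ ∅; g ≡ 0 at y ∈ {1, 6}; common: ∅.
  x = 6: f ≡ 0 at y ∈ ∅; g ≡ 0 at y ∈ {2, 4}; common: ∅.
  x = 7: f ≡ 0 at y ∈ ∅; g ≡ 0 at y ∈ {7, 9}; common: ∅.
  x = 8: f ≡ 0 at y ∈ {3, 5}; g ≡ 0 at y ∈ {5, 10}; common: {5}.
  x = 9: f ≡ 0 at y ∈ ∅; g ≡ 0 at y ∈ {1, 2}; common: ∅.
  x = 10: f ≡ 0 at y ∈ {0, 6}; g ≡ 0 at y ∈ {5, 8}; common: ∅.
Collecting: common zeros = {(1, 0), (8, 5)}, so the count is 2.
Comparison with the Bézout bound: 2 ≤ 4 = deg(f)·deg(g), as expected for curves with no common component (the affine F_11-count falls short of the bound because intersections may lie at infinity, over extension fields, or carry multiplicity).


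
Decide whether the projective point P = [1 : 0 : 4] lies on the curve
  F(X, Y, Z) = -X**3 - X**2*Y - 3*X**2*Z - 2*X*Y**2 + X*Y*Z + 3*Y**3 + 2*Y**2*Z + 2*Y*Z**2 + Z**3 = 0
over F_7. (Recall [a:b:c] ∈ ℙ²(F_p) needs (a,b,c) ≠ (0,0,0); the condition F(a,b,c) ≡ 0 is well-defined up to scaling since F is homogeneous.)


F(1,0,4) ≡ 2 (mod 7); P is NOT on the curve.

Evaluate F(1, 0, 4) term-by-term (mod 7).
  -X**3 ↦ -1·1·1·1 = -1
  -X**2*Y ↦ -1·1·0·1 = 0
  -3*X**2*Z ↦ -3·1·1·4 = -12
  -2*X*Y**2 ↦ -2·1·0·1 = 0
  X*Y*Z ↦ 1·1·0·4 = 0
  3*Y**3 ↦ 3·1·0·1 = 0
  2*Y**2*Z ↦ 2·1·0·4 = 0
  2*Y*Z**2 ↦ 2·1·0·16 = 0
  Z**3 ↦ 1·1·1·64 = 64
Sum: F(1, 0, 4) = (-1) + (0) + (-12) + (0) + (0) + (0) + (0) + (0) + (64) = 51.
Reducing mod 7: 51 ≡ 2 (mod 7).
Since F(a, b, c) ≡ 2 ≠ 0 (mod 7), P does NOT lie on the curve.


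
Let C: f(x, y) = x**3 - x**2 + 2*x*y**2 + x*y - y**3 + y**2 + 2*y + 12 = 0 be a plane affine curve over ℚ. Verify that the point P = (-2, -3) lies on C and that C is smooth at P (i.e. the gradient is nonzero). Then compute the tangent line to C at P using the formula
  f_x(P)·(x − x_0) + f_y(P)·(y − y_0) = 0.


Tangent line at P: 31*x - 9*y + 35 = 0.

Step 1: f(-2, -3) = 0, so P lies on C.
Step 2: partial derivatives
  f_x(x, y) = 3*x**2 - 2*x + 2*y**2 + y, f_y(x, y) = 4*x*y + x - 3*y**2 + 2*y + 2.
  f_x(P) = 31, f_y(P) = -9 (gradient nonzero, so P is smooth).
Step 3: tangent line at P: 31·(x − -2) + -9·(y − -3) = 0.
Expanding: 31*x - 9*y + 35 = 0.


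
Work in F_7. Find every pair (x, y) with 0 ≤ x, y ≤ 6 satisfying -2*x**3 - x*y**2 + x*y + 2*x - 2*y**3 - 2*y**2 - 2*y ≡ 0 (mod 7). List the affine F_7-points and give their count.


Affine F_7-points: {(0, 0), (0, 2), (0, 4), (1, 0), (1, 3), (1, 6), (2, 6), (3, 4), (4, 1), (4, 4), (4, 6), (6, 0)}; count = 12.

For each of the 49 pairs (x, y) ∈ F_7², evaluate f(x, y) mod 7. Record the zeros.
  x = 0: [0↦0, 1↦1, 2↦0, 3↦6, 4↦0, 5↦5, 6↦2]  zeros at y ∈ {0, 2, 4}
  x = 1: [0↦0, 1↦1, 2↦5, 3↦0, 4↦2, 5↦6, 6↦0]  zeros at y ∈ {0, 3, 6}
  x = 2: [0↦2, 1↦3, 2↦5, 3↦3, 4↦6, 5↦2, 6↦0]  zeros at y ∈ {6}
  x = 3: [0↦1, 1↦2, 2↦2, 3↦3, 4↦0, 5↦2, 6↦4]  zeros at y ∈ {4}
  x = 4: [0↦6, 1↦0, 2↦5, 3↦2, 4↦0, 5↦1, 6↦0]  zeros at y ∈ {1, 4, 6}
  x = 5: [0↦5, 1↦6, 2↦2, 3↦2, 4↦1, 5↦1, 6↦4]  zeros at y ∈ ∅
  x = 6: [0↦0, 1↦1, 2↦2, 3↦5, 4↦5, 5↦4, 6↦4]  zeros at y ∈ {0}
Collecting zeros: affine points = {(0, 0), (0, 2), (0, 4), (1, 0), (1, 3), (1, 6), (2, 6), (3, 4), (4, 1), (4, 4), (4, 6), (6, 0)}.
Total count |C(F_7)_aff| = 12.


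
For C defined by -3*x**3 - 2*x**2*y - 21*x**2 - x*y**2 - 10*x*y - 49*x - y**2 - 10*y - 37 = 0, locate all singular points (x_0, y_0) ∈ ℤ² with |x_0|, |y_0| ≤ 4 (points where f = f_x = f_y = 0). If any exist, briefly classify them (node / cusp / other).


Singular points: {(-2, -1)}; classification: node.

Compute partial derivatives:
  f_x = -9*x**2 - 4*x*y - 42*x - y**2 - 10*y - 49.
  f_y = -2*x**2 - 2*x*y - 10*x - 2*y - 10.
Scan x_0 ∈ {−4, ..., 4}. For each x_0, f_y(x_0, y) is a polynomial in y; find its integer roots y ∈ {−4, ..., 4}, then test f_x and f at those candidates.
  x = -4: f_y(-4, y) = 6*y - 2; no integer root y with |y| ≤ 4.
  x = -3: f_y(-3, y) = 4*y + 2; no integer root y with |y| ≤ 4.
  x = -2: f_y(-2, y) = 2*y + 2; vanishes at y ∈ {-1}. (-2, -1): f_x = 0, f = 0 — SINGULAR.
  x = -1: f_y(-1, y) = -2; no integer root y with |y| ≤ 4.
  x = 0: f_y(0, y) = -2*y - 10; no integer root y with |y| ≤ 4.
  x = 1: f_y(1, y) = -4*y - 22; no integer root y with |y| ≤ 4.
  x = 2: f_y(2, y) = -6*y - 38; no integer root y with |y| ≤ 4.
  x = 3: f_y(3, y) = -8*y - 58; no integer root y with |y| ≤ 4.
  x = 4: f_y(4, y) = -10*y - 82; no integer root y with |y| ≤ 4.
Only singular point on the grid: (-2, -1).
Classify: substitute x = -2 + u, y = -1 + v and expand: f = -3*u**3 - 2*u**2*v - u**2 - u*v**2 + v**2.
No constant or linear terms (consistent with a singular point). Quadratic part: -u**2 + v**2. Cubic part: -3*u**3 - 2*u**2*v - u*v**2.
The quadratic part v**2 - u**2 = (v − u)(v + u) splits into two distinct linear factors, so there are two distinct tangent lines y − -1 = ±(x − -2) — this is a node (ordinary double point).
Classification: node.


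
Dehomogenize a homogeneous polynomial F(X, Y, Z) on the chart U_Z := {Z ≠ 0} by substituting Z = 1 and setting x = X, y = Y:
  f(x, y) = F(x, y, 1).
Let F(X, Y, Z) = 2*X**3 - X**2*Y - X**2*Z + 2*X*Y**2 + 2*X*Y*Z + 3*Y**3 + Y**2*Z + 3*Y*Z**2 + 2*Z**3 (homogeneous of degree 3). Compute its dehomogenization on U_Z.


f(x, y) = 2*x**3 - x**2*y - x**2 + 2*x*y**2 + 2*x*y + 3*y**3 + y**2 + 3*y + 2

On U_Z we set Z = 1. Each monomial c·X^i·Y^j·Z^k in F becomes c·x^i·y^j·1^k = c·x^i·y^j.
Substituting Z = 1: F(X, Y, 1) = 2*x**3 - x**2*y - x**2 + 2*x*y**2 + 2*x*y + 3*y**3 + y**2 + 3*y + 2.
Note: deg(f) ≤ deg(F) = 3; strict inequality happens when F is divisible by Z (lost terms).


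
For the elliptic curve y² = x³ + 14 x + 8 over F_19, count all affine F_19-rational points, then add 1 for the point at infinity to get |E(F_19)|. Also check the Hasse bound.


Affine points = {(1, 2), (1, 17), (2, 5), (2, 14), (3, 1), (3, 18), (6, 2), (6, 17), (8, 9), (8, 10), (11, 7), (11, 12), (12, 2), (12, 17)}; affine count = 14; |E(F_19)| = 15.

Discriminant check: Δ ∝ 4a³ + 27b² = 4·14³ + 27·8² = 4·2744 + 27·64 ≡ 12 (mod 19). Nonzero ⇒ E is nonsingular.
For each x ∈ F_19, compute rhs = x³ + 14·x + 8 mod 19, then count y ∈ F_19 with y² ≡ rhs.
  x = 0: rhs = 8, matching y values: none (0 points).
  x = 1: rhs = 4, matching y values: 2, 17 (2 points).
  x = 2: rhs = 6, matching y values: 5, 14 (2 points).
  x = 3: rhs = 1, matching y values: 1, 18 (2 points).
  x = 4: rhs = 14, matching y values: none (0 points).
  x = 5: rhs = 13, matching y values: none (0 points).
  x = 6: rhs = 4, matching y values: 2, 17 (2 points).
  x = 7: rhs = 12, matching y values: none (0 points).
  x = 8: rhs = 5, matching y values: 9, 10 (2 points).
  x = 9: rhs = 8, matching y values: none (0 points).
  x = 10: rhs = 8, matching y values: none (0 points).
  x = 11: rhs = 11, matching y values: 7, 12 (2 points).
  x = 12: rhs = 4, matching y values: 2, 17 (2 points).
  x = 13: rhs = 12, matching y values: none (0 points).
  x = 14: rhs = 3, matching y values: none (0 points).
  x = 15: rhs = 2, matching y values: none (0 points).
  x = 16: rhs = 15, matching y values: none (0 points).
  x = 17: rhs = 10, matching y values: none (0 points).
  x = 18: rhs = 12, matching y values: none (0 points).
Total affine count: 14.
Full point count |E(F_19)| = 14 + 1 = 15.
Hasse bound: |15 − (19+1)| = |-5| = 5 ≤ 2√19 ≈ 8.7178 ✓.


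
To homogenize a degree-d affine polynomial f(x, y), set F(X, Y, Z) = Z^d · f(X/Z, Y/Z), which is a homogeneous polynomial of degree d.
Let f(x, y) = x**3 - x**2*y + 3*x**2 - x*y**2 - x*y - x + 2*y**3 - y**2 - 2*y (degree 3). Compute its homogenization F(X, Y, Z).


F(X, Y, Z) = X**3 - X**2*Y + 3*X**2*Z - X*Y**2 - X*Y*Z - X*Z**2 + 2*Y**3 - Y**2*Z - 2*Y*Z**2

deg(f) = 3.
Substitute x = X/Z, y = Y/Z into f, then multiply by Z^3.
  monomial 1·x^3·y^0 ↦ 1·X^3·Y^0·Z^0.
  monomial -1·x^2·y^1 ↦ -1·X^2·Y^1·Z^0.
  monomial 3·x^2·y^0 ↦ 3·X^2·Y^0·Z^1.
  monomial -1·x^1·y^2 ↦ -1·X^1·Y^2·Z^0.
  monomial -1·x^1·y^1 ↦ -1·X^1·Y^1·Z^1.
  monomial -1·x^1·y^0 ↦ -1·X^1·Y^0·Z^2.
  monomial 2·x^0·y^3 ↦ 2·X^0·Y^3·Z^0.
  monomial -1·x^0·y^2 ↦ -1·X^0·Y^2·Z^1.
  monomial -2·x^0·y^1 ↦ -2·X^0·Y^1·Z^2.
Collecting: F(X, Y, Z) = X**3 - X**2*Y + 3*X**2*Z - X*Y**2 - X*Y*Z - X*Z**2 + 2*Y**3 - Y**2*Z - 2*Y*Z**2.


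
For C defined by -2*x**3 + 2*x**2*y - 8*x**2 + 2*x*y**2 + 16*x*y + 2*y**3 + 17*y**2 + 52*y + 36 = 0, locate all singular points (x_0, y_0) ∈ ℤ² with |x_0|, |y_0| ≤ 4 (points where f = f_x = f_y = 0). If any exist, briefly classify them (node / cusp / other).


Singular points: {(-2, -2)}; classification: cusp.

Compute partial derivatives:
  f_x = -6*x**2 + 4*x*y - 16*x + 2*y**2 + 16*y.
  f_y = 2*x**2 + 4*x*y + 16*x + 6*y**2 + 34*y + 52.
Scan x_0 ∈ {−4, ..., 4}. For each x_0, f_y(x_0, y) is a polynomial in y; find its integer roots y ∈ {−4, ..., 4}, then test f_x and f at those candidates.
  x = -4: f_y(-4, y) = 6*y**2 + 18*y + 20; no integer root y with |y| ≤ 4.
  x = -3: f_y(-3, y) = 6*y**2 + 22*y + 22; no integer root y with |y| ≤ 4.
  x = -2: f_y(-2, y) = 6*y**2 + 26*y + 28; vanishes at y ∈ {-2}. (-2, -2): f_x = 0, f = 0 — SINGULAR.
  x = -1: f_y(-1, y) = 6*y**2 + 30*y + 38; no integer root y with |y| ≤ 4.
  x = 0: f_y(0, y) = 6*y**2 + 34*y + 52; no integer root y with |y| ≤ 4.
  x = 1: f_y(1, y) = 6*y**2 + 38*y + 70; no integer root y with |y| ≤ 4.
  x = 2: f_y(2, y) = 6*y**2 + 42*y + 92; no integer root y with |y| ≤ 4.
  x = 3: f_y(3, y) = 6*y**2 + 46*y + 118; no integer root y with |y| ≤ 4.
  x = 4: f_y(4, y) = 6*y**2 + 50*y + 148; no integer root y with |y| ≤ 4.
Only singular point on the grid: (-2, -2).
Classify: substitute x = -2 + u, y = -2 + v and expand: f = -2*u**3 + 2*u**2*v + 2*u*v**2 + 2*v**3 + v**2.
No constant or linear terms (consistent with a singular point). Quadratic part: v**2. Cubic part: -2*u**3 + 2*u**2*v + 2*u*v**2 + 2*v**3.
The quadratic part v**2 is a perfect square, so there is a single (double) tangent line v = 0, i.e. y = -2. Restricting the cubic part to that line (v = 0) leaves -2*u**3 ≠ 0, so f is not divisible by v and the branch is v² ≈ 2*u**3 to lowest order — this is a cusp.
Classification: cusp.


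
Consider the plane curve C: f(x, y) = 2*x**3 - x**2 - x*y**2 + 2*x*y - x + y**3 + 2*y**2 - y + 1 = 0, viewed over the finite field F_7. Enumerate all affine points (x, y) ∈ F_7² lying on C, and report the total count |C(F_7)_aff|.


Affine F_7-points: {(1, 6), (2, 6), (3, 5), (5, 4), (6, 1)}; count = 5.

For each of the 49 pairs (x, y) ∈ F_7², evaluate f(x, y) mod 7. Record the zeros.
  x = 0: [0↦1, 1↦3, 2↦1, 3↦1, 4↦2, 5↦3, 6↦3]  zeros at y ∈ ∅
  x = 1: [0↦1, 1↦4, 2↦1, 3↦5, 4↦1, 5↦2, 6↦0]  zeros at y ∈ {6}
  x = 2: [0↦4, 1↦1, 2↦4, 3↦5, 4↦3, 5↦4, 6↦0]  zeros at y ∈ {6}
  x = 3: [0↦1, 1↦6, 2↦1, 3↦6, 4↦6, 5↦0, 6↦1]  zeros at y ∈ {5}
  x = 4: [0↦4, 1↦3, 2↦4, 3↦6, 4↦1, 5↦2, 6↦1]  zeros at y ∈ ∅
  x = 5: [0↦4, 1↦4, 2↦4, 3↦3, 4↦0, 5↦1, 6↦5]  zeros at y ∈ {4}
  x = 6: [0↦6, 1↦0, 2↦6, 3↦2, 4↦1, 5↦2, 6↦4]  zeros at y ∈ {1}
Collecting zeros: affine points = {(1, 6), (2, 6), (3, 5), (5, 4), (6, 1)}.
Total count |C(F_7)_aff| = 5.


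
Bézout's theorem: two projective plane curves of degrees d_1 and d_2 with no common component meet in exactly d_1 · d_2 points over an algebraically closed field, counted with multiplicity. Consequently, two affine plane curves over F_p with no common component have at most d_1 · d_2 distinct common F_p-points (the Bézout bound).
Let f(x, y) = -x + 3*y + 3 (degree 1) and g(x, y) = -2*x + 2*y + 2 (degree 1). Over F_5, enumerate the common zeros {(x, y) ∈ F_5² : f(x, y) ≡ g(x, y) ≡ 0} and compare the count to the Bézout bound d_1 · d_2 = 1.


Common zeros: {(0, 4)}; count = 1; Bézout bound = 1.

deg(f) = 1, deg(g) = 1, so Bézout bound = 1.
Scan x ∈ F_5. For each x, list the y ∈ F_5 with f(x, y) ≡ 0 and those with g(x, y) ≡ 0 (mod 5); the common zeros in that column are the intersection.
  x = 0: f ≡ 0 at y ∈ {4}; g ≡ 0 at y ∈ {4}; common: {4}.
  x = 1: f ≡ 0 at y ∈ {1}; g ≡ 0 at y ∈ {0}; common: ∅.
  x = 2: f ≡ 0 at y ∈ {3}; g ≡ 0 at y ∈ {1}; common: ∅.
  x = 3: f ≡ 0 at y ∈ {0}; g ≡ 0 at y ∈ {2}; common: ∅.
  x = 4: f ≡ 0 at y ∈ {2}; g ≡ 0 at y ∈ {3}; common: ∅.
Collecting: common zeros = {(0, 4)}, so the count is 1.
Comparison with the Bézout bound: 1 ≤ 1 = deg(f)·deg(g), as expected for curves with no common component (the bound is attained).


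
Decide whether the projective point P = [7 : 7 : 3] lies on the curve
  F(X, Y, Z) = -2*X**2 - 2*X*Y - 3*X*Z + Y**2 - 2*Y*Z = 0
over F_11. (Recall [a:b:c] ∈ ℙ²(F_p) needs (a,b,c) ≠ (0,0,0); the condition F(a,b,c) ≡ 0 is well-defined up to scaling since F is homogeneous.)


F(7,7,3) ≡ 1 (mod 11); P is NOT on the curve.

Evaluate F(7, 7, 3) term-by-term (mod 11).
  -2*X**2 ↦ -2·49·1·1 = -98
  -2*X*Y ↦ -2·7·7·1 = -98
  -3*X*Z ↦ -3·7·1·3 = -63
  Y**2 ↦ 1·1·49·1 = 49
  -2*Y*Z ↦ -2·1·7·3 = -42
Sum: F(7, 7, 3) = (-98) + (-98) + (-63) + (49) + (-42) = -252.
Reducing mod 11: -252 ≡ 1 (mod 11).
Since F(a, b, c) ≡ 1 ≠ 0 (mod 11), P does NOT lie on the curve.


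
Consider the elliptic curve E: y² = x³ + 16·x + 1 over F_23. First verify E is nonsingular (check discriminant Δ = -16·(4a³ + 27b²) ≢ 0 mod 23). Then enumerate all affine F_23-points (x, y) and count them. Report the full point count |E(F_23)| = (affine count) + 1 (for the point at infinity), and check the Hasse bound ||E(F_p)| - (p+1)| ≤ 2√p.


Affine points = {(0, 1), (0, 22), (1, 8), (1, 15), (2, 8), (2, 15), (9, 0), (11, 6), (11, 17), (12, 9), (12, 14), (14, 5), (14, 18), (16, 11), (16, 12), (18, 7), (18, 16), (20, 8), (20, 15)}; affine count = 19; |E(F_23)| = 20.

Discriminant check: Δ ∝ 4a³ + 27b² = 4·16³ + 27·1² = 4·4096 + 27·1 ≡ 12 (mod 23). Nonzero ⇒ E is nonsingular.
For each x ∈ F_23, compute rhs = x³ + 16·x + 1 mod 23, then count y ∈ F_23 with y² ≡ rhs.
  x = 0: rhs = 1, matching y values: 1, 22 (2 points).
  x = 1: rhs = 18, matching y values: 8, 15 (2 points).
  x = 2: rhs = 18, matching y values: 8, 15 (2 points).
  x = 3: rhs = 7, matching y values: none (0 points).
  x = 4: rhs = 14, matching y values: none (0 points).
  x = 5: rhs = 22, matching y values: none (0 points).
  x = 6: rhs = 14, matching y values: none (0 points).
  x = 7: rhs = 19, matching y values: none (0 points).
  x = 8: rhs = 20, matching y values: none (0 points).
  x = 9: rhs = 0, matching y values: 0 (1 points).
  x = 10: rhs = 11, matching y values: none (0 points).
  x = 11: rhs = 13, matching y values: 6, 17 (2 points).
  x = 12: rhs = 12, matching y values: 9, 14 (2 points).
  x = 13: rhs = 14, matching y values: none (0 points).
  x = 14: rhs = 2, matching y values: 5, 18 (2 points).
  x = 15: rhs = 5, matching y values: none (0 points).
  x = 16: rhs = 6, matching y values: 11, 12 (2 points).
  x = 17: rhs = 11, matching y values: none (0 points).
  x = 18: rhs = 3, matching y values: 7, 16 (2 points).
  x = 19: rhs = 11, matching y values: none (0 points).
  x = 20: rhs = 18, matching y values: 8, 15 (2 points).
  x = 21: rhs = 7, matching y values: none (0 points).
  x = 22: rhs = 7, matching y values: none (0 points).
Total affine count: 19.
Full point count |E(F_23)| = 19 + 1 = 20.
Hasse bound: |20 − (23+1)| = |-4| = 4 ≤ 2√23 ≈ 9.5917 ✓.


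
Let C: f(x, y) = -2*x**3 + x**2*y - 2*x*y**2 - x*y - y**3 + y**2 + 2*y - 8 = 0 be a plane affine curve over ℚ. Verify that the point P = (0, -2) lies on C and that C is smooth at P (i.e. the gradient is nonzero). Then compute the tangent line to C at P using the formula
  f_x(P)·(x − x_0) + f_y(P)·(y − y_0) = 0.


Tangent line at P: -6*x - 14*y - 28 = 0.

Step 1: f(0, -2) = 0, so P lies on C.
Step 2: partial derivatives
  f_x(x, y) = -6*x**2 + 2*x*y - 2*y**2 - y, f_y(x, y) = x**2 - 4*x*y - x - 3*y**2 + 2*y + 2.
  f_x(P) = -6, f_y(P) = -14 (gradient nonzero, so P is smooth).
Step 3: tangent line at P: -6·(x − 0) + -14·(y − -2) = 0.
Expanding: -6*x - 14*y - 28 = 0.


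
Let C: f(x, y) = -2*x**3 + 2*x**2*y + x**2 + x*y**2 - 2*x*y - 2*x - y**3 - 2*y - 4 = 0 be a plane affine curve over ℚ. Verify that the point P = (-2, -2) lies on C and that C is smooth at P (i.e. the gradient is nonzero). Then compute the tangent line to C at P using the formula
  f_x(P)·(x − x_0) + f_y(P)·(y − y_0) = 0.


Tangent line at P: -6*x + 6*y = 0.

Step 1: f(-2, -2) = 0, so P lies on C.
Step 2: partial derivatives
  f_x(x, y) = -6*x**2 + 4*x*y + 2*x + y**2 - 2*y - 2, f_y(x, y) = 2*x**2 + 2*x*y - 2*x - 3*y**2 - 2.
  f_x(P) = -6, f_y(P) = 6 (gradient nonzero, so P is smooth).
Step 3: tangent line at P: -6·(x − -2) + 6·(y − -2) = 0.
Expanding: -6*x + 6*y = 0.


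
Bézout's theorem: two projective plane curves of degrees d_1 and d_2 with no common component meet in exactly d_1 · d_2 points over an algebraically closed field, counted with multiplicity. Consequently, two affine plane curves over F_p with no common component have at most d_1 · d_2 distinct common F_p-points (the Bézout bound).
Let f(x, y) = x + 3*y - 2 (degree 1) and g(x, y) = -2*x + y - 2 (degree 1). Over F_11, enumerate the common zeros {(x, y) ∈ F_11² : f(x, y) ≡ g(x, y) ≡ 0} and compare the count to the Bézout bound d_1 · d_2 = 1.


Common zeros: {(1, 4)}; count = 1; Bézout bound = 1.

deg(f) = 1, deg(g) = 1, so Bézout bound = 1.
Scan x ∈ F_11. For each x, list the y ∈ F_11 with f(x, y) ≡ 0 and those with g(x, y) ≡ 0 (mod 11); the common zeros in that column are the intersection.
  x = 0: f ≡ 0 at y ∈ {8}; g ≡ 0 at y ∈ {2}; common: ∅.
  x = 1: f ≡ 0 at y ∈ {4}; g ≡ 0 at y ∈ {4}; common: {4}.
  x = 2: f ≡ 0 at y ∈ {0}; g ≡ 0 at y ∈ {6}; common: ∅.
  x = 3: f ≡ 0 at y ∈ {7}; g ≡ 0 at y ∈ {8}; common: ∅.
  x = 4: f ≡ 0 at y ∈ {3}; g ≡ 0 at y ∈ {10}; common: ∅.
  x = 5: f ≡ 0 at y ∈ {10}; g ≡ 0 at y ∈ {1}; common: ∅.
  x = 6: f ≡ 0 at y ∈ {6}; g ≡ 0 at y ∈ {3}; common: ∅.
  x = 7: f ≡ 0 at y ∈ {2}; g ≡ 0 at y ∈ {5}; common: ∅.
  x = 8: f ≡ 0 at y ∈ {9}; g ≡ 0 at y ∈ {7}; common: ∅.
  x = 9: f ≡ 0 at y ∈ {5}; g ≡ 0 at y ∈ {9}; common: ∅.
  x = 10: f ≡ 0 at y ∈ {1}; g ≡ 0 at y ∈ {0}; common: ∅.
Collecting: common zeros = {(1, 4)}, so the count is 1.
Comparison with the Bézout bound: 1 ≤ 1 = deg(f)·deg(g), as expected for curves with no common component (the bound is attained).


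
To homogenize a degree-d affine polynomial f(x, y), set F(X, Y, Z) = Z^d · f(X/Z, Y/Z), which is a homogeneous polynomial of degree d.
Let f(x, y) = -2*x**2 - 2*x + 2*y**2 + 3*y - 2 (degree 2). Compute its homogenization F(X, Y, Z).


F(X, Y, Z) = -2*X**2 - 2*X*Z + 2*Y**2 + 3*Y*Z - 2*Z**2

deg(f) = 2.
Substitute x = X/Z, y = Y/Z into f, then multiply by Z^2.
  monomial -2·x^2·y^0 ↦ -2·X^2·Y^0·Z^0.
  monomial -2·x^1·y^0 ↦ -2·X^1·Y^0·Z^1.
  monomial 2·x^0·y^2 ↦ 2·X^0·Y^2·Z^0.
  monomial 3·x^0·y^1 ↦ 3·X^0·Y^1·Z^1.
  monomial -2·x^0·y^0 ↦ -2·X^0·Y^0·Z^2.
Collecting: F(X, Y, Z) = -2*X**2 - 2*X*Z + 2*Y**2 + 3*Y*Z - 2*Z**2.


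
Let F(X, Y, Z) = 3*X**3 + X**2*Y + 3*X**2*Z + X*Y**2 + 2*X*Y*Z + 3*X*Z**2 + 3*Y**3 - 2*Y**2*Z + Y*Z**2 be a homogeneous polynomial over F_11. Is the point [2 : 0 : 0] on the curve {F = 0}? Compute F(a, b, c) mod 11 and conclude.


F(2,0,0) ≡ 2 (mod 11); P is NOT on the curve.

Evaluate F(2, 0, 0) term-by-term (mod 11).
  3*X**3 ↦ 3·8·1·1 = 24
  X**2*Y ↦ 1·4·0·1 = 0
  3*X**2*Z ↦ 3·4·1·0 = 0
  X*Y**2 ↦ 1·2·0·1 = 0
  2*X*Y*Z ↦ 2·2·0·0 = 0
  3*X*Z**2 ↦ 3·2·1·0 = 0
  3*Y**3 ↦ 3·1·0·1 = 0
  -2*Y**2*Z ↦ -2·1·0·0 = 0
  Y*Z**2 ↦ 1·1·0·0 = 0
Sum: F(2, 0, 0) = (24) + (0) + (0) + (0) + (0) + (0) + (0) + (0) + (0) = 24.
Reducing mod 11: 24 ≡ 2 (mod 11).
Since F(a, b, c) ≡ 2 ≠ 0 (mod 11), P does NOT lie on the curve.


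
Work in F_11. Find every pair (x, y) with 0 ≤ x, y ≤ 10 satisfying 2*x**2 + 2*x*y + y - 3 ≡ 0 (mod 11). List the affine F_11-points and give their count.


Affine F_11-points: {(0, 3), (1, 4), (2, 10), (3, 1), (4, 9), (6, 4), (7, 1), (8, 3), (9, 9), (10, 10)}; count = 10.

For each of the 121 pairs (x, y) ∈ F_11², evaluate f(x, y) mod 11. Record the zeros.
  x = 0: [0↦8, 1↦9, 2↦10, 3↦0, 4↦1, 5↦2, 6↦3, 7↦4, 8↦5, 9↦6, 10↦7]  zeros at y ∈ {3}
  x = 1: [0↦10, 1↦2, 2↦5, 3↦8, 4↦0, 5↦3, 6↦6, 7↦9, 8↦1, 9↦4, 10↦7]  zeros at y ∈ {4}
  x = 2: [0↦5, 1↦10, 2↦4, 3↦9, 4↦3, 5↦8, 6↦2, 7↦7, 8↦1, 9↦6, 10↦0]  zeros at y ∈ {10}
  x = 3: [0↦4, 1↦0, 2↦7, 3↦3, 4↦10, 5↦6, 6↦2, 7↦9, 8↦5, 9↦1, 10↦8]  zeros at y ∈ {1}
  x = 4: [0↦7, 1↦5, 2↦3, 3↦1, 4↦10, 5↦8, 6↦6, 7↦4, 8↦2, 9↦0, 10↦9]  zeros at y ∈ {9}
  x = 5: [0↦3, 1↦3, 2↦3, 3↦3, 4↦3, 5↦3, 6↦3, 7↦3, 8↦3, 9↦3, 10↦3]  zeros at y ∈ ∅
  x = 6: [0↦3, 1↦5, 2↦7, 3↦9, 4↦0, 5↦2, 6↦4, 7↦6, 8↦8, 9↦10, 10↦1]  zeros at y ∈ {4}
  x = 7: [0↦7, 1↦0, 2↦4, 3↦8, 4↦1, 5↦5, 6↦9, 7↦2, 8↦6, 9↦10, 10↦3]  zeros at y ∈ {1}
  x = 8: [0↦4, 1↦10, 2↦5, 3↦0, 4↦6, 5↦1, 6↦7, 7↦2, 8↦8, 9↦3, 10↦9]  zeros at y ∈ {3}
  x = 9: [0↦5, 1↦2, 2↦10, 3↦7, 4↦4, 5↦1, 6↦9, 7↦6, 8↦3, 9↦0, 10↦8]  zeros at y ∈ {9}
  x = 10: [0↦10, 1↦9, 2↦8, 3↦7, 4↦6, 5↦5, 6↦4, 7↦3, 8↦2, 9↦1, 10↦0]  zeros at y ∈ {10}
Collecting zeros: affine points = {(0, 3), (1, 4), (2, 10), (3, 1), (4, 9), (6, 4), (7, 1), (8, 3), (9, 9), (10, 10)}.
Total count |C(F_11)_aff| = 10.


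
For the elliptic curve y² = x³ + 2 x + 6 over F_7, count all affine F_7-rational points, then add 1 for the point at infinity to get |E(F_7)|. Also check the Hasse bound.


Affine points = {(1, 3), (1, 4), (2, 2), (2, 5), (3, 2), (3, 5), (4, 1), (4, 6), (5, 1), (5, 6)}; affine count = 10; |E(F_7)| = 11.

Discriminant check: Δ ∝ 4a³ + 27b² = 4·2³ + 27·6² = 4·8 + 27·36 ≡ 3 (mod 7). Nonzero ⇒ E is nonsingular.
For each x ∈ F_7, compute rhs = x³ + 2·x + 6 mod 7, then count y ∈ F_7 with y² ≡ rhs.
  x = 0: rhs = 6, matching y values: none (0 points).
  x = 1: rhs = 2, matching y values: 3, 4 (2 points).
  x = 2: rhs = 4, matching y values: 2, 5 (2 points).
  x = 3: rhs = 4, matching y values: 2, 5 (2 points).
  x = 4: rhs = 1, matching y values: 1, 6 (2 points).
  x = 5: rhs = 1, matching y values: 1, 6 (2 points).
  x = 6: rhs = 3, matching y values: none (0 points).
Total affine count: 10.
Full point count |E(F_7)| = 10 + 1 = 11.
Hasse bound: |11 − (7+1)| = |3| = 3 ≤ 2√7 ≈ 5.2915 ✓.


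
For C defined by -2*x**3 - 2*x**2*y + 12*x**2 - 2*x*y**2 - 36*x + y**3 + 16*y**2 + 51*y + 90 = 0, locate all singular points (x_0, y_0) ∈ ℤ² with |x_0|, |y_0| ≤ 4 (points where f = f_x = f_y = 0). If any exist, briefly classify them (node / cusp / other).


Singular points: {(3, -3)}; classification: cusp.

Compute partial derivatives:
  f_x = -6*x**2 - 4*x*y + 24*x - 2*y**2 - 36.
  f_y = -2*x**2 - 4*x*y + 3*y**2 + 32*y + 51.
Scan x_0 ∈ {−4, ..., 4}. For each x_0, f_y(x_0, y) is a polynomial in y; find its integer roots y ∈ {−4, ..., 4}, then test f_x and f at those candidates.
  x = -4: f_y(-4, y) = 3*y**2 + 48*y + 19; no integer root y with |y| ≤ 4.
  x = -3: f_y(-3, y) = 3*y**2 + 44*y + 33; no integer root y with |y| ≤ 4.
  x = -2: f_y(-2, y) = 3*y**2 + 40*y + 43; no integer root y with |y| ≤ 4.
  x = -1: f_y(-1, y) = 3*y**2 + 36*y + 49; no integer root y with |y| ≤ 4.
  x = 0: f_y(0, y) = 3*y**2 + 32*y + 51; no integer root y with |y| ≤ 4.
  x = 1: f_y(1, y) = 3*y**2 + 28*y + 49; no integer root y with |y| ≤ 4.
  x = 2: f_y(2, y) = 3*y**2 + 24*y + 43; no integer root y with |y| ≤ 4.
  x = 3: f_y(3, y) = 3*y**2 + 20*y + 33; vanishes at y ∈ {-3}. (3, -3): f_x = 0, f = 0 — SINGULAR.
  x = 4: f_y(4, y) = 3*y**2 + 16*y + 19; no integer root y with |y| ≤ 4.
Only singular point on the grid: (3, -3).
Classify: substitute x = 3 + u, y = -3 + v and expand: f = -2*u**3 - 2*u**2*v - 2*u*v**2 + v**3 + v**2.
No constant or linear terms (consistent with a singular point). Quadratic part: v**2. Cubic part: -2*u**3 - 2*u**2*v - 2*u*v**2 + v**3.
The quadratic part v**2 is a perfect square, so there is a single (double) tangent line v = 0, i.e. y = -3. Restricting the cubic part to that line (v = 0) leaves -2*u**3 ≠ 0, so f is not divisible by v and the branch is v² ≈ 2*u**3 to lowest order — this is a cusp.
Classification: cusp.


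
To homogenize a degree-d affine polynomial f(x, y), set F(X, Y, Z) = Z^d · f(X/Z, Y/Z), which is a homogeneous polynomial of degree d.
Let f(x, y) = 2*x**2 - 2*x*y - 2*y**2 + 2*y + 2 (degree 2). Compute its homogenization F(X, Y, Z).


F(X, Y, Z) = 2*X**2 - 2*X*Y - 2*Y**2 + 2*Y*Z + 2*Z**2

deg(f) = 2.
Substitute x = X/Z, y = Y/Z into f, then multiply by Z^2.
  monomial 2·x^2·y^0 ↦ 2·X^2·Y^0·Z^0.
  monomial -2·x^1·y^1 ↦ -2·X^1·Y^1·Z^0.
  monomial -2·x^0·y^2 ↦ -2·X^0·Y^2·Z^0.
  monomial 2·x^0·y^1 ↦ 2·X^0·Y^1·Z^1.
  monomial 2·x^0·y^0 ↦ 2·X^0·Y^0·Z^2.
Collecting: F(X, Y, Z) = 2*X**2 - 2*X*Y - 2*Y**2 + 2*Y*Z + 2*Z**2.
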